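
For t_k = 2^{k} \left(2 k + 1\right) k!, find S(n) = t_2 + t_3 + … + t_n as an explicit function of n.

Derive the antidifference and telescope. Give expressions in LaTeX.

S(n) = 2 \cdot 2^{n} \left(n + 1\right)! - 8

Compute t_(k+1)/t_k: get 2*(k + 1)*(2*k + 3)/(2*k + 1).
Factor: A=2*k + 2; B=1; C=k + 1/2.
Key eq: (2*k + 2)·f(k+1) = (1)·f(k) + (k + 1/2).
deg f ≤ 0 (via 1,0,1).
A polynomial solution: f(k) = 1/2.
Get s_k = R·t_k = 2**k*factorial(k) with R(k) = B(k−1)f(k)/C(k) = 1/(2*k + 1).
Δs = 2**k*(2*k + 1)*factorial(k), as required.
s_(n+1) = 2**(n + 1)*factorial(n + 1) and s_(2) = 8, so S(n) = 2*2**n*factorial(n + 1) - 8.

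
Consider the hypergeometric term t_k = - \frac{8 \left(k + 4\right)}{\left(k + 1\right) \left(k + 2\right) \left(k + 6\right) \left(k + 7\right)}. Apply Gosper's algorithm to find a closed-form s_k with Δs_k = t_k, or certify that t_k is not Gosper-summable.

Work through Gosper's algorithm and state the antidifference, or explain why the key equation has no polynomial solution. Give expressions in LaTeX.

r(k) = (k + 1)*(k + 5)*(k + 6)/((k + 3)*(k + 4)*(k + 8)) after simplifying.
Gosper form: A/B · C(k+1)/C(k) with A=k + 1, B=k + 8, C=k**4 + 16*k**3 + 95*k**2 + 248*k + 240.
Key eq: (k + 1)·f(k+1) = (k + 7)·f(k) + (k**4 + 16*k**3 + 95*k**2 + 248*k + 240).
d = 6 from the (1,1,4) case.
Solving with deg f ≤ 6: f(k) = k*(k + 2)*(k + 3)*(k + 4)*(k + 5)*(k + 7)/12.
Certificate R = B(k−1)f/C = k*(k + 2)*(k + 7)**2/(12*(k + 4)) gives s_k = 2*k*(-k - 7)/(3*(k**2 + 7*k + 6)).
s_(k+1) − s_k = 8*(-k - 4)/(k**4 + 16*k**3 + 83*k**2 + 152*k + 84) = t_k.

s_k = \frac{2 k \left(- k - 7\right)}{3 \left(k^{2} + 7 k + 6\right)}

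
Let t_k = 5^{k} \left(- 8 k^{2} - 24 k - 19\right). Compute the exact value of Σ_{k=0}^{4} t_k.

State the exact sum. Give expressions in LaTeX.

Step 1: r(k) = 5*(8*k**2 + 40*k + 51)/(8*k**2 + 24*k + 19).
A = 5, B = 1, C = k**2 + 3*k + 19/8.
Solve (5)·f(k+1) − (1)·f(k) = k**2 + 3*k + 19/8.
From deg A=0, deg B=0, deg C=2: d=2.
A polynomial solution: f(k) = (2*k**2 + k + 1)/8.
Then R = B(k−1)f/C = (2*k**2 + k + 1)/(8*k**2 + 24*k + 19), so s_k = R(k)·t_k = 5**k*(-2*k**2 - k - 1).
s_(k+1) − s_k = 5**k*(-8*k**2 - 24*k - 19) = t_k.
Evaluate s at k=5 and k=0: -175000 and -1; difference -174999.

Σ = -174999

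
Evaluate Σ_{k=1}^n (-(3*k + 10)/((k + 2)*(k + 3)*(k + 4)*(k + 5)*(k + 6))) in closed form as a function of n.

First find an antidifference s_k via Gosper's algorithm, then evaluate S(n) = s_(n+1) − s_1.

Step 1: r(k) = (k + 2)*(3*k + 13)/((k + 7)*(3*k + 10)).
Factor: A=k + 2; B=k + 7; C=k + 10/3.
Need (k + 2)·f(k+1) − (k + 6)·f(k) = k + 10/3.
From deg A=1, deg B=1, deg C=1: d=4.
Solving with deg f ≤ 4: f(k) = k*(k + 3)*(k**2 + 11*k + 38)/120.
Get s_k = R·t_k = k*(-k**2 - 11*k - 38)/(40*(k**3 + 11*k**2 + 38*k + 40)) with R(k) = B(k−1)f(k)/C(k) = k*(k + 3)*(k + 6)*(k**2 + 11*k + 38)/(40*(3*k + 10)).
Check: Δs_k = (-3*k - 10)/(k**5 + 20*k**4 + 155*k**3 + 580*k**2 + 1044*k + 720). ✓
s_(n+1) = (-n**3 - 14*n**2 - 63*n - 50)/(40*(n**3 + 14*n**2 + 63*n + 90)) and s_(1) = -1/72, so S(n) = n*(-n**2 - 14*n - 63)/(90*(n**3 + 14*n**2 + 63*n + 90)).

S(n) = n*(-n**2 - 14*n - 63)/(90*(n**3 + 14*n**2 + 63*n + 90))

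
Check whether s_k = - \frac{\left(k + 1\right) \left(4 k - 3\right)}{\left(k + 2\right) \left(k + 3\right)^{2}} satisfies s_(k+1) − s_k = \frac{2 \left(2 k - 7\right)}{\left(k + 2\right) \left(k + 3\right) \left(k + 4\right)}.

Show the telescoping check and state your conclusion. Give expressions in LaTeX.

s_(k+1) = -(k + 2)*(4*k + 1)/((k + 3)*(k + 4)**2)
s_(k+1) − s_k = 2*(2*k**3 - k**2 - 36*k - 30)/(k**5 + 16*k**4 + 101*k**3 + 314*k**2 + 480*k + 288)
(s_(k+1) − s_k) − t_k = 2*(-8*k**2 - 11*k + 54)/(k**5 + 16*k**4 + 101*k**3 + 314*k**2 + 480*k + 288)

Invalid: residual \frac{2 \left(- 8 k^{2} - 11 k + 54\right)}{k^{5} + 16 k^{4} + 101 k^{3} + 314 k^{2} + 480 k + 288} ≠ 0.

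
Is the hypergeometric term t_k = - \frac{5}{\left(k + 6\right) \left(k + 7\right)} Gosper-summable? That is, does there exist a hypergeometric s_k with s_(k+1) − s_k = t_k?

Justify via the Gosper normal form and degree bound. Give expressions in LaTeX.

Step 1: r(k) = (k + 6)/(k + 8).
Gosper form: A/B · C(k+1)/C(k) with A=k + 6, B=k + 8, C=1.
Key eq: (k + 6)·f(k+1) = (k + 7)·f(k) + (1).
From deg A=1, deg B=1, deg C=0: d=1.
Solve for f: f(k) = k/6 (degree 1 ≤ 1).
Certificate R = B(k−1)f/C = k*(k + 7)/6 gives s_k = -5*k/(6*k + 36).
s_(k+1) − s_k = -5/(k**2 + 13*k + 42) = t_k.

Yes. s_k = - \frac{5 k}{6 k + 36}.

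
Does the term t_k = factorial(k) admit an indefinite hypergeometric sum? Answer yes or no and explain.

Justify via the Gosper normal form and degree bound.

No — negative degree bound, so no certificate f.

t_(k+1)/t_k = k + 1.
A = k + 1, B = 1, C = 1.
Solve (k + 1)·f(k+1) − (1)·f(k) = 1.
deg f ≤ -1 (via 1,0,0).
d = -1 < 0 ⇒ no nonzero polynomial f; not summable.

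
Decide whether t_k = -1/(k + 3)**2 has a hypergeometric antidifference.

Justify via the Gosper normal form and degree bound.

The ratio is (k + 3)**2/(k + 4)**2.
Factor: A=k**2 + 6*k + 9; B=k**2 + 8*k + 16; C=1.
f must satisfy (k**2 + 6*k + 9)·f(k+1) − (k**2 + 6*k + 9)·f(k) = 1.
Degrees (2,2,0) ⇒ d ≤ 0.
Put f(k) = c0: A·f(k+1) − B(k−1)·f(k) − C = -1; need -1 = 0 — inconsistent ⇒ no f, not summable.

No. Not Gosper-summable.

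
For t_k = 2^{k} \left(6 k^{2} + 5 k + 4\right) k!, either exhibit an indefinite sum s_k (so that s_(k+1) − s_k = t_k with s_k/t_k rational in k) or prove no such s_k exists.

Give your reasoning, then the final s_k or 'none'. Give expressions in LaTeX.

The ratio is 2*(6*k**3 + 23*k**2 + 32*k + 15)/(6*k**2 + 5*k + 4).
So A=2*k + 2 and B=1, with C=k**2 + 5*k/6 + 2/3.
Need (2*k + 2)·f(k+1) − (1)·f(k) = k**2 + 5*k/6 + 2/3.
Bound: deg f ≤ 1.
Coefficient equations give f(k) = (3*k - 2)/6.
So s_k = (B(k−1)f/C)·t_k = ((3*k - 2)/(6*k**2 + 5*k + 4))·t_k = 2**k*(3*k - 2)*factorial(k).
Δs = 2**k*(6*k**2 + 5*k + 4)*factorial(k), as required.

s_k = 2^{k} \left(3 k - 2\right) k!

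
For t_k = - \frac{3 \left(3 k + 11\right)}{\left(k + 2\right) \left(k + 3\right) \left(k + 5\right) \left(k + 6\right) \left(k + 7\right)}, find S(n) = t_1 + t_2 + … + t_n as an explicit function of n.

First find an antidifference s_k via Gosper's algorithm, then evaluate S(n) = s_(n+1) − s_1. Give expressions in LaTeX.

S(n) = \frac{n \left(- n^{2} - 16 n - 81\right)}{42 \left(n^{3} + 16 n^{2} + 81 n + 126\right)}

The ratio is (k + 2)*(k + 5)*(3*k + 14)/((k + 4)*(k + 8)*(3*k + 11)).
Factor: A=k + 2; B=k + 8; C=k**2 + 23*k/3 + 44/3.
Key eq: (k + 2)·f(k+1) = (k + 7)·f(k) + (k**2 + 23*k/3 + 44/3).
From deg A=1, deg B=1, deg C=2: d=5.
Solve for f: f(k) = k*(k + 3)*(k + 4)*(k**2 + 13*k + 52)/180 (degree 5 ≤ 5).
Certificate R = B(k−1)f/C = k*(k + 3)*(k + 7)*(k**2 + 13*k + 52)/(60*(3*k + 11)) gives s_k = k*(-k**2 - 13*k - 52)/(20*(k**3 + 13*k**2 + 52*k + 60)).
Δs = 3*(-3*k - 11)/(k**5 + 23*k**4 + 203*k**3 + 853*k**2 + 1692*k + 1260), as required.
Σ_(k=1)^n t_k = s_(n+1) − s_(1) = ((-n**3 - 16*n**2 - 81*n - 66)/(20*(n**3 + 16*n**2 + 81*n + 126))) − (-11/420), i.e. n*(-n**2 - 16*n - 81)/(42*(n**3 + 16*n**2 + 81*n + 126)).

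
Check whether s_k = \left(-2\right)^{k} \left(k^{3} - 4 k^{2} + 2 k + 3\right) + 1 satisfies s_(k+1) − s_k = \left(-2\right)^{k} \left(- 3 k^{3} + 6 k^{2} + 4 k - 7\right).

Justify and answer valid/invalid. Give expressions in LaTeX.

s_(k+1) = (-2)**(k + 1)*(2*k + (k + 1)**3 - 4*(k + 1)**2 + 5) + 1
s_(k+1) − s_k = (-2)**k*(-3*k**3 + 6*k**2 + 4*k - 7)
(s_(k+1) − s_k) − t_k = 0

valid (s_(k+1) − s_k reduces to t_k)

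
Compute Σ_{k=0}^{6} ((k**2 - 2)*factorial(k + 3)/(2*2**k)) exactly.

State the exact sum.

Σ = 113418

r(k) = (k + 4)*((k + 1)**2 - 2)/(2*(k**2 - 2)) after simplifying.
So A=k/2 + 2 and B=1, with C=k**2 - 2.
f must satisfy (k/2 + 2)·f(k+1) − (1)·f(k) = k**2 - 2.
Bound: deg f ≤ 1.
A polynomial solution: f(k) = 2*(k - 3).
Then R = B(k−1)f/C = 2*(k - 3)/(k**2 - 2), so s_k = R(k)·t_k = (k - 3)*factorial(k + 3)/2**k.
Verify: (k**2 - 2)*factorial(k + 3)/(2*2**k) matches t_k.
Telescoping: Σ = s_(7) − s_(0) = 113400 − (-18) = 113418.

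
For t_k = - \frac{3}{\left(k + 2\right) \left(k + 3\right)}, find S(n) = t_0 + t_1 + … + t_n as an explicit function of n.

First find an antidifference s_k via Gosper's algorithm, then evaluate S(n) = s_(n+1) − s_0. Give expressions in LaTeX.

S(n) = \frac{3 \left(- n - 1\right)}{2 \left(n + 3\right)}

Compute t_(k+1)/t_k: get (k + 2)/(k + 4).
Take A(k)=k + 2, B(k)=k + 4, C(k)=1.
Need (k + 2)·f(k+1) − (k + 3)·f(k) = 1.
deg f ≤ 1 (via 1,1,0).
Coefficient equations give f(k) = k/2.
Get s_k = R·t_k = -3*k/(2*k + 4) with R(k) = B(k−1)f(k)/C(k) = k*(k + 3)/2.
Verify: -3/(k**2 + 5*k + 6) matches t_k.
s_(n+1) = 3*(-n - 1)/(2*(n + 3)) and s_(0) = 0, so S(n) = 3*(-n - 1)/(2*(n + 3)).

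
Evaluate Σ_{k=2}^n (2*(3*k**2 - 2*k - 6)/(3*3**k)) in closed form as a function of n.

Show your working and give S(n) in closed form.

S(n) = 3**(-n - 2)*(10*3**n - 9*n**2 - 21*n)

Compute t_(k+1)/t_k: get (3*k**2 + 4*k - 5)/(3*(3*k**2 - 2*k - 6)).
Take A(k)=1/3, B(k)=1, C(k)=k**2 - 2*k/3 - 2.
Set up (1/3)·f(k+1) − (1)·f(k) − (k**2 - 2*k/3 - 2) = 0.
deg f ≤ 2 (via 0,0,2).
A polynomial solution: f(k) = -(k - 1)*(3*k + 4)/2.
Certificate R = B(k−1)f/C = -3*(k - 1)*(3*k + 4)/(2*(3*k**2 - 2*k - 6)) gives s_k = (-3*k**2 - k + 4)/3**k.
Δs = 2*(3*k**2 - 2*k - 6)/(3*3**k), as required.
s_(n+1) = 3**(-n - 1)*n*(-3*n - 7) and s_(2) = -10/9, so S(n) = 3**(-n - 2)*(10*3**n - 9*n**2 - 21*n).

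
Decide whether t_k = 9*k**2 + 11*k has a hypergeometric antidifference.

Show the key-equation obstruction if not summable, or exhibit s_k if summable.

Yes. s_k = k*(3*k**2 + k - 4).

The ratio is (9*k**2 + 29*k + 20)/(k*(9*k + 11)).
Gosper form: A/B · C(k+1)/C(k) with A=1, B=1, C=k**2 + 11*k/9.
Key eq: (1)·f(k+1) = (1)·f(k) + (k**2 + 11*k/9).
d = 3 from the (0,0,2) case.
Match coefficients ⇒ f(k) = k*(k - 1)*(3*k + 4)/9.
Get s_k = R·t_k = k*(3*k**2 + k - 4) with R(k) = B(k−1)f(k)/C(k) = (k - 1)*(3*k + 4)/(9*k + 11).
s_(k+1) − s_k = k*(9*k + 11) = t_k.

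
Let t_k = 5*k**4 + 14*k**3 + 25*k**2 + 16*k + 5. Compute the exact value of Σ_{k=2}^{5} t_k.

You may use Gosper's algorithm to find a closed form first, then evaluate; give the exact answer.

Σ = 9620

Compute t_(k+1)/t_k: get (5*k**4 + 34*k**3 + 97*k**2 + 128*k + 65)/(5*k**4 + 14*k**3 + 25*k**2 + 16*k + 5).
So A=1 and B=1, with C=k**4 + 14*k**3/5 + 5*k**2 + 16*k/5 + 1.
Set up (1)·f(k+1) − (1)·f(k) − (k**4 + 14*k**3/5 + 5*k**2 + 16*k/5 + 1) = 0.
From deg A=0, deg B=0, deg C=4: d=5.
Solving with deg f ≤ 5: f(k) = k*(k**4 + k**3 + 3*k**2 - k + 1)/5.
Certificate R = B(k−1)f/C = k*(k**4 + k**3 + 3*k**2 - k + 1)/(5*k**4 + 14*k**3 + 25*k**2 + 16*k + 5) gives s_k = k*(k**4 + k**3 + 3*k**2 - k + 1).
s_(k+1) − s_k = 5*k**4 + 14*k**3 + 25*k**2 + 16*k + 5 = t_k.
Evaluate s at k=6 and k=2: 9690 and 70; difference 9620.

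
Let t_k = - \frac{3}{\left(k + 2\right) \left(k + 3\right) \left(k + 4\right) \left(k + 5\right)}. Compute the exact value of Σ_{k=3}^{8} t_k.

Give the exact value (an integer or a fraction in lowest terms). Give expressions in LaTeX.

Compute t_(k+1)/t_k: get (k + 2)/(k + 6).
Normal form (A,B,C) = (k + 2, k + 6, 1).
Key eq: (k + 2)·f(k+1) = (k + 5)·f(k) + (1).
d = 3 from the (1,1,0) case.
Solve for f: f(k) = k*(k**2 + 9*k + 26)/72 (degree 3 ≤ 3).
Get s_k = R·t_k = k*(-k**2 - 9*k - 26)/(24*(k + 2)*(k + 3)*(k + 4)) with R(k) = B(k−1)f(k)/C(k) = k*(k + 5)*(k**2 + 9*k + 26)/72.
Check: Δs_k = -3/(k**4 + 14*k**3 + 71*k**2 + 154*k + 120). ✓
Evaluate s at k=9 and k=3: -47/1144 and -31/840; difference -251/60060.

Σ = -251/60060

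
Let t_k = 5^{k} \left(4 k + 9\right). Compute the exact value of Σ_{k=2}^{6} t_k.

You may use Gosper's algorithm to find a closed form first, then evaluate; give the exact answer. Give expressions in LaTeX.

r(k) = 5*(4*k + 13)/(4*k + 9) after simplifying.
A = 5, B = 1, C = k + 9/4.
Key eq: (5)·f(k+1) = (1)·f(k) + (k + 9/4).
Bound: deg f ≤ 1.
Solve for f: f(k) = (k + 1)/4 (degree 1 ≤ 1).
Get s_k = R·t_k = 5**k*(k + 1) with R(k) = B(k−1)f(k)/C(k) = (k + 1)/(4*k + 9).
s_(k+1) − s_k = 5**k*(4*k + 9) = t_k.
Telescoping: Σ = s_(7) − s_(2) = 625000 − (75) = 624925.

Σ = 624925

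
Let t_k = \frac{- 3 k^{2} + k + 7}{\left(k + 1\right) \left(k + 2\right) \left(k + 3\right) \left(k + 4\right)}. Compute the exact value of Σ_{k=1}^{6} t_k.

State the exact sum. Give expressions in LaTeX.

t_(k+1)/t_k = (k + 1)*(k - 3*(k + 1)**2 + 8)/((k + 5)*(-3*k**2 + k + 7)).
Normal form (A,B,C) = (k + 1, k + 5, k**2 - k/3 - 7/3).
f must satisfy (k + 1)·f(k+1) − (k + 4)·f(k) = k**2 - k/3 - 7/3.
deg f ≤ 3 (via 1,1,2).
A polynomial solution: f(k) = -k*(3*k + 4)/3.
Certificate R = B(k−1)f/C = -k*(k + 4)*(3*k + 4)/(3*k**2 - k - 7) gives s_k = k*(3*k + 4)/((k + 1)*(k + 2)*(k + 3)).
s_(k+1) − s_k = (-3*k**2 + k + 7)/(k**4 + 10*k**3 + 35*k**2 + 50*k + 24) = t_k.
Σ_(k=1)^(6) t_k = s_(7) − s_(1) = 35/144 − (7/24) = -7/144.

Σ = -7/144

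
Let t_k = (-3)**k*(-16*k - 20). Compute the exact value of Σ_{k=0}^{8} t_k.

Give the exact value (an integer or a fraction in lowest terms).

Σ = -747956

t_(k+1)/t_k = 3*(-4*k - 9)/(4*k + 5).
A = -3, B = 1, C = k + 5/4.
f must satisfy (-3)·f(k+1) − (1)·f(k) = k + 5/4.
From deg A=0, deg B=0, deg C=1: d=1.
A polynomial solution: f(k) = -(2*k + 1)/8.
So s_k = (B(k−1)f/C)·t_k = (-(2*k + 1)/(2*(4*k + 5)))·t_k = (-3)**k*(4*k + 2).
Verify: (-3)**k*(-16*k - 20) matches t_k.
Evaluate s at k=9 and k=0: -747954 and 2; difference -747956.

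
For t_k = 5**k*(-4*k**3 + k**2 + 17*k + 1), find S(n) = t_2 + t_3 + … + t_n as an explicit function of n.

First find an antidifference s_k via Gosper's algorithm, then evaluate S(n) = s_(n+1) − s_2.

S(n) = -5*5**n*n**3 + 5*5**n*n**2 + 15*5**n*n - 75

t_(k+1)/t_k = 5*(4*k**3 + 11*k**2 - 7*k - 15)/(4*k**3 - k**2 - 17*k - 1).
So A=5 and B=1, with C=k**3 - k**2/4 - 17*k/4 - 1/4.
Key eq: (5)·f(k+1) = (1)·f(k) + (k**3 - k**2/4 - 17*k/4 - 1/4).
deg f ≤ 3 (via 0,0,3).
Coefficient equations give f(k) = (k - 1)*(k**2 - 3*k - 1)/4.
R(k) = B(k−1)·f(k)/C(k) = (k - 1)*(k**2 - 3*k - 1)/(4*k**3 - k**2 - 17*k - 1); s_k = R·t_k = 5**k*(-k**3 + 4*k**2 - 2*k - 1).
Δs = 5**k*(-4*k**3 + k**2 + 17*k + 1), as required.
Σ_(k=2)^n t_k = s_(n+1) − s_(2) = (5**(n + 1)*n*(-n**2 + n + 3)) − (75), i.e. -5*5**n*n**3 + 5*5**n*n**2 + 15*5**n*n - 75.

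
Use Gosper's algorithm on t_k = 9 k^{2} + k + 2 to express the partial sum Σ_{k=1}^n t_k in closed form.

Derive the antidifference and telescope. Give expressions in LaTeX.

Step 1: r(k) = (k + 9*(k + 1)**2 + 3)/(9*k**2 + k + 2).
Normal form (A,B,C) = (1, 1, k**2 + k/9 + 2/9).
Need (1)·f(k+1) − (1)·f(k) = k**2 + k/9 + 2/9.
deg f ≤ 3 (via 0,0,2).
Match coefficients ⇒ f(k) = k*(3*k**2 - 4*k + 3)/9.
Certificate R = B(k−1)f/C = k*(3*k**2 - 4*k + 3)/(9*k**2 + k + 2) gives s_k = k*(3*k**2 - 4*k + 3).
s_(k+1) − s_k = 9*k**2 + k + 2 = t_k.
Σ_(k=1)^n t_k = s_(n+1) − s_(1) = (3*n**3 + 5*n**2 + 4*n + 2) − (2), i.e. n*(3*n**2 + 5*n + 4).

S(n) = n \left(3 n^{2} + 5 n + 4\right)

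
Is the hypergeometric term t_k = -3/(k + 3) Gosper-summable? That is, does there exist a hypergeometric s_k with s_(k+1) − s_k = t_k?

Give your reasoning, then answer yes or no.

No — key equation has no polynomial f.

t_(k+1)/t_k = (k + 3)/(k + 4).
Factor: A=k + 3; B=k + 4; C=1.
Solve (k + 3)·f(k+1) − (k + 3)·f(k) = 1.
deg f ≤ 0 (via 1,1,0).
f = c0 ⇒ A·f(k+1) − B(k−1)·f(k) − C = -1. The system {-1 = 0} is inconsistent; no antidifference.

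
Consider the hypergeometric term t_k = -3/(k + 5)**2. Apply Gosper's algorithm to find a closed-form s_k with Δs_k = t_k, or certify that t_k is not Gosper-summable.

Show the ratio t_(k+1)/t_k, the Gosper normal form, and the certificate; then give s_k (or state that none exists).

Step 1: r(k) = (k + 5)**2/(k + 6)**2.
Take A(k)=k**2 + 10*k + 25, B(k)=k**2 + 12*k + 36, C(k)=1.
f must satisfy (k**2 + 10*k + 25)·f(k+1) − (k**2 + 10*k + 25)·f(k) = 1.
Degrees (2,2,0) ⇒ d ≤ 0.
f = c0 ⇒ A·f(k+1) − B(k−1)·f(k) − C = -1. The system {-1 = 0} is inconsistent; no antidifference.

none (Gosper's algorithm certifies no s_k)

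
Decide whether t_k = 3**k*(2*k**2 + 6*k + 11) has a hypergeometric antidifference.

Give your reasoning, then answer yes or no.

Step 1: r(k) = 3*(2*k**2 + 10*k + 19)/(2*k**2 + 6*k + 11).
Normal form (A,B,C) = (3, 1, k**2 + 3*k + 11/2).
Key eq: (3)·f(k+1) = (1)·f(k) + (k**2 + 3*k + 11/2).
d = 2 from the (0,0,2) case.
Match coefficients ⇒ f(k) = (k**2 + 4)/2.
Certificate R = B(k−1)f/C = (k**2 + 4)/(2*k**2 + 6*k + 11) gives s_k = 3**k*(k**2 + 4).
Verify: 3**k*(2*k**2 + 6*k + 11) matches t_k.

Yes. s_k = 3**k*(k**2 + 4).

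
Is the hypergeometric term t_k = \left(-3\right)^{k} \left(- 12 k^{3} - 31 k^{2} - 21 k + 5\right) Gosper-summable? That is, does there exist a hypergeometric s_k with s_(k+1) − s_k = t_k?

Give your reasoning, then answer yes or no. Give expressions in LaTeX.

Compute t_(k+1)/t_k: get 3*(-12*k**3 - 67*k**2 - 119*k - 59)/(12*k**3 + 31*k**2 + 21*k - 5).
So A=-3 and B=1, with C=k**3 + 31*k**2/12 + 7*k/4 - 5/12.
Solve (-3)·f(k+1) − (1)·f(k) = k**3 + 31*k**2/12 + 7*k/4 - 5/12.
d = 3 from the (0,0,3) case.
Solving with deg f ≤ 3: f(k) = -(3*k**3 + k**2 - 3*k - 2)/12.
Certificate R = B(k−1)f/C = -(3*k**3 + k**2 - 3*k - 2)/(12*k**3 + 31*k**2 + 21*k - 5) gives s_k = (-3)**k*(3*k**3 + k**2 - 3*k - 2).
Δs = (-3)**k*(-12*k**3 - 31*k**2 - 21*k + 5), as required.

Yes. s_k = \left(-3\right)^{k} \left(3 k^{3} + k^{2} - 3 k - 2\right).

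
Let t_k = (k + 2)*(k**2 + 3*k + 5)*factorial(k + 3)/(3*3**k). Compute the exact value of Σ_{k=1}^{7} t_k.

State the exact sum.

Compute t_(k+1)/t_k: get (k + 3)*(k + 4)*(3*k + (k + 1)**2 + 8)/(3*(k + 2)*(k**2 + 3*k + 5)).
Take A(k)=k/3 + 4/3, B(k)=1, C(k)=k**3 + 5*k**2 + 11*k + 10.
Need (k/3 + 4/3)·f(k+1) − (1)·f(k) = k**3 + 5*k**2 + 11*k + 10.
deg f ≤ 2 (via 1,0,3).
Match coefficients ⇒ f(k) = 3*(k**2 + 2*k - 2).
R(k) = B(k−1)·f(k)/C(k) = 3*(k**2 + 2*k - 2)/((k + 2)*(k**2 + 3*k + 5)); s_k = R·t_k = (k**2 + 2*k - 2)*factorial(k + 3)/3**k.
Δs = (k + 2)*(k**2 + 3*k + 5)*factorial(k + 3)/(3*3**k), as required.
Sum = s_(8) − s_(1); s_(8) = 12812800/27, s_(1) = 8 ⇒ 12812584/27.

Σ = 12812584/27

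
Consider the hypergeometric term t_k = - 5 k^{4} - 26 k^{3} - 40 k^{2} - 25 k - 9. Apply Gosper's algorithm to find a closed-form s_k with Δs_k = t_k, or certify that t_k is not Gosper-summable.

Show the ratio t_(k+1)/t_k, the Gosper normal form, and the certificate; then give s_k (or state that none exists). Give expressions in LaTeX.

s_k = k \left(- k^{4} - 4 k^{3} - 2 k^{2} + k - 3\right)

r(k) = (5*k**4 + 46*k**3 + 148*k**2 + 203*k + 105)/(5*k**4 + 26*k**3 + 40*k**2 + 25*k + 9) after simplifying.
A = 1, B = 1, C = k**4 + 26*k**3/5 + 8*k**2 + 5*k + 9/5.
Key eq: (1)·f(k+1) = (1)·f(k) + (k**4 + 26*k**3/5 + 8*k**2 + 5*k + 9/5).
Bound: deg f ≤ 5.
Solve for f: f(k) = k*(k**4 + 4*k**3 + 2*k**2 - k + 3)/5 (degree 5 ≤ 5).
Then R = B(k−1)f/C = k*(k**4 + 4*k**3 + 2*k**2 - k + 3)/(5*k**4 + 26*k**3 + 40*k**2 + 25*k + 9), so s_k = R(k)·t_k = k*(-k**4 - 4*k**3 - 2*k**2 + k - 3).
Verify: -5*k**4 - 26*k**3 - 40*k**2 - 25*k - 9 matches t_k.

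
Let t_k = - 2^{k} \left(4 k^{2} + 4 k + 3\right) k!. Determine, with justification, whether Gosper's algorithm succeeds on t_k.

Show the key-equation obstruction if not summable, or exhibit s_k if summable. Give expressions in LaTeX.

Yes. s_k = - 2^{k} \left(2 k - 1\right) k!.

Compute t_(k+1)/t_k: get 2*(4*k**3 + 16*k**2 + 23*k + 11)/(4*k**2 + 4*k + 3).
Gosper form: A/B · C(k+1)/C(k) with A=2*k + 2, B=1, C=k**2 + k + 3/4.
Key eq: (2*k + 2)·f(k+1) = (1)·f(k) + (k**2 + k + 3/4).
From deg A=1, deg B=0, deg C=2: d=1.
Match coefficients ⇒ f(k) = (2*k - 1)/4.
Certificate R = B(k−1)f/C = (2*k - 1)/(4*k**2 + 4*k + 3) gives s_k = -2**k*(2*k - 1)*factorial(k).
Check: Δs_k = -2**k*(4*k**2 + 4*k + 3)*factorial(k). ✓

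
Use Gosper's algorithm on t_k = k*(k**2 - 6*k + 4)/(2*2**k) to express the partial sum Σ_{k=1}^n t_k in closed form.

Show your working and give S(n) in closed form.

r(k) = (k**3 - 3*k**2 - 5*k - 1)/(2*k*(k**2 - 6*k + 4)) after simplifying.
Normal form (A,B,C) = (1/2, 1, k**3 - 6*k**2 + 4*k).
Solve (1/2)·f(k+1) − (1)·f(k) = k**3 - 6*k**2 + 4*k.
Degrees (0,0,3) ⇒ d ≤ 3.
A polynomial solution: f(k) = -2*(k**3 - 3*k**2 + k - 1).
Certificate R = B(k−1)f/C = -2*(k**3 - 3*k**2 + k - 1)/(k*(k**2 - 6*k + 4)) gives s_k = (-k**3 + 3*k**2 - k + 1)/2**k.
s_(k+1) − s_k = k*(k**2 - 6*k + 4)/(2*2**k) = t_k.
s_(n+1) = 2**(-n - 1)*(-n**3 + 2*n + 2) and s_(1) = 1, so S(n) = 2**(-n - 1)*(-2**(n + 1) - n**3 + 2*n + 2).

S(n) = 2**(-n - 1)*(-2**(n + 1) - n**3 + 2*n + 2)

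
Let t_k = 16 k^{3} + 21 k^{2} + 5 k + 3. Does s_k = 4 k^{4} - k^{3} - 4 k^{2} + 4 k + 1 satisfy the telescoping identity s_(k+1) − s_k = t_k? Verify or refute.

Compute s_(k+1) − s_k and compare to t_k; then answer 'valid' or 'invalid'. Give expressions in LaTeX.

Valid — Δs_k = t_k.

s_(k+1) = 4*k**4 + 15*k**3 + 17*k**2 + 9*k + 4
s_(k+1) − s_k = 16*k**3 + 21*k**2 + 5*k + 3
(s_(k+1) − s_k) − t_k = 0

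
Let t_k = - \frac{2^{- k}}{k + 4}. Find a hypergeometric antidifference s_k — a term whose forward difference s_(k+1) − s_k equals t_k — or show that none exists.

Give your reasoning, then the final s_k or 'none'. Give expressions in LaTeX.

not Gosper-summable; s_k does not exist

Compute t_(k+1)/t_k: get (k + 4)/(2*(k + 5)).
Gosper form: A/B · C(k+1)/C(k) with A=k/2 + 2, B=k + 5, C=1.
f must satisfy (k/2 + 2)·f(k+1) − (k + 4)·f(k) = 1.
From deg A=1, deg B=1, deg C=0: d=-1.
Negative degree bound (-1): no f exists, t_k not Gosper-summable.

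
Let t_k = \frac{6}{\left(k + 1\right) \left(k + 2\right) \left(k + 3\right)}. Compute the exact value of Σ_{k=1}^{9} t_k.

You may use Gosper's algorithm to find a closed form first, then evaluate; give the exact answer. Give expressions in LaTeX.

Ratio r(k) = (k + 1)/(k + 4).
Gosper form: A/B · C(k+1)/C(k) with A=k + 1, B=k + 4, C=1.
Solve (k + 1)·f(k+1) − (k + 3)·f(k) = 1.
Degrees (1,1,0) ⇒ d ≤ 2.
Match coefficients ⇒ f(k) = k*(k + 3)/4.
Certificate R = B(k−1)f/C = k*(k + 3)**2/4 gives s_k = 3*k*(k + 3)/(2*(k + 1)*(k + 2)).
s_(k+1) − s_k = 6/(k**3 + 6*k**2 + 11*k + 6) = t_k.
Σ_(k=1)^(9) t_k = s_(10) − s_(1) = 65/44 − (1) = 21/44.

Σ = 21/44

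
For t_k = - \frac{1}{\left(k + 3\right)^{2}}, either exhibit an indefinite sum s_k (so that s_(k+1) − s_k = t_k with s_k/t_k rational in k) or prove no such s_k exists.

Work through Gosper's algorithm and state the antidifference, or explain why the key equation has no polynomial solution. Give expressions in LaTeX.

Ratio r(k) = (k + 3)**2/(k + 4)**2.
Gosper form: A/B · C(k+1)/C(k) with A=k**2 + 6*k + 9, B=k**2 + 8*k + 16, C=1.
Solve (k**2 + 6*k + 9)·f(k+1) − (k**2 + 6*k + 9)·f(k) = 1.
Degrees (2,2,0) ⇒ d ≤ 0.
Put f(k) = c0: A·f(k+1) − B(k−1)·f(k) − C = -1; need -1 = 0 — inconsistent ⇒ no f, not summable.

none — t_k is not Gosper-summable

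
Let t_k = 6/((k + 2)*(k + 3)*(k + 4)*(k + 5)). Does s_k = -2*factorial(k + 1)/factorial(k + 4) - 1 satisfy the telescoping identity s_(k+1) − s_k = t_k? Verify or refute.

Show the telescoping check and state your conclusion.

s_(k+1) = -2*factorial(k + 2)/factorial(k + 5) - 1
s_(k+1) − s_k = 6/((k + 2)*(k + 3)*(k + 4)*(k + 5))
(s_(k+1) − s_k) − t_k = 0

valid (s_(k+1) − s_k reduces to t_k)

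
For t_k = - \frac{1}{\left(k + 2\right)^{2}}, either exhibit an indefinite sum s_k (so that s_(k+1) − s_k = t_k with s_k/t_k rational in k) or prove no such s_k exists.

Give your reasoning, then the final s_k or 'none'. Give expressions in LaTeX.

none (Gosper's algorithm certifies no s_k)

Ratio r(k) = (k + 2)**2/(k + 3)**2.
Normal form (A,B,C) = (k**2 + 4*k + 4, k**2 + 6*k + 9, 1).
Need (k**2 + 4*k + 4)·f(k+1) − (k**2 + 4*k + 4)·f(k) = 1.
d = 0 from the (2,2,0) case.
Generic f = c0 gives residual -1; -1 = 0 cannot hold, so t_k is not Gosper-summable.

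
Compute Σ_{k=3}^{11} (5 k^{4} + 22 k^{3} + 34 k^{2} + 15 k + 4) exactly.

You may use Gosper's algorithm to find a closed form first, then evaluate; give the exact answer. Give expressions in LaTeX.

Ratio r(k) = (5*k**4 + 42*k**3 + 130*k**2 + 169*k + 80)/(5*k**4 + 22*k**3 + 34*k**2 + 15*k + 4).
Gosper form: A/B · C(k+1)/C(k) with A=1, B=1, C=k**4 + 22*k**3/5 + 34*k**2/5 + 3*k + 4/5.
f must satisfy (1)·f(k+1) − (1)·f(k) = k**4 + 22*k**3/5 + 34*k**2/5 + 3*k + 4/5.
Degrees (0,0,4) ⇒ d ≤ 5.
Coefficient equations give f(k) = k*(k**4 + 3*k**3 + 2*k**2 - 4*k + 2)/5.
Get s_k = R·t_k = k*(k**4 + 3*k**3 + 2*k**2 - 4*k + 2) with R(k) = B(k−1)f(k)/C(k) = k*(k**4 + 3*k**3 + 2*k**2 - 4*k + 2)/(5*k**4 + 22*k**3 + 34*k**2 + 15*k + 4).
Verify: 5*k**4 + 22*k**3 + 34*k**2 + 15*k + 4 matches t_k.
Sum = s_(12) − s_(3); s_(12) = 313944, s_(3) = 510 ⇒ 313434.

Σ = 313434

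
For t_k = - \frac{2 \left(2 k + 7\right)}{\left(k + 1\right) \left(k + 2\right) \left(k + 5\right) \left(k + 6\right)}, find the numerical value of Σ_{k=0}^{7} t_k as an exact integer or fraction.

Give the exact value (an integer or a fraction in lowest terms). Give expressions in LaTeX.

Σ = -224/585

r(k) = (k + 1)*(k + 5)*(2*k + 9)/((k + 3)*(k + 7)*(2*k + 7)) after simplifying.
A = k + 1, B = k + 7, C = k**3 + 21*k**2/2 + 73*k/2 + 42.
Solve (k + 1)·f(k+1) − (k + 6)·f(k) = k**3 + 21*k**2/2 + 73*k/2 + 42.
deg f ≤ 5 (via 1,1,3).
Match coefficients ⇒ f(k) = k*(k + 2)*(k + 3)*(k + 4)*(k + 6)/10.
Certificate R = B(k−1)f/C = k*(k + 2)*(k + 6)**2/(5*(2*k + 7)) gives s_k = 2*k*(-k - 6)/(5*(k**2 + 6*k + 5)).
Check: Δs_k = 2*(-2*k - 7)/(k**4 + 14*k**3 + 65*k**2 + 112*k + 60). ✓
Σ_(k=0)^(7) t_k = s_(8) − s_(0) = -224/585 − (0) = -224/585.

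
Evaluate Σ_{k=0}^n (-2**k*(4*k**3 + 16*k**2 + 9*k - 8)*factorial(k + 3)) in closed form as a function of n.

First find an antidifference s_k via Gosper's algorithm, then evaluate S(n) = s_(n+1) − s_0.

S(n) = -2**(n + 1)*(n + 1)*(2*n - 1)*factorial(n + 4)

Ratio r(k) = 2*(4*k**4 + 44*k**3 + 165*k**2 + 233*k + 84)/(4*k**3 + 16*k**2 + 9*k - 8).
Normal form (A,B,C) = (2*k + 8, 1, k**3 + 4*k**2 + 9*k/4 - 2).
Need (2*k + 8)·f(k+1) − (1)·f(k) = k**3 + 4*k**2 + 9*k/4 - 2.
d = 2 from the (1,0,3) case.
Coefficient equations give f(k) = k*(2*k - 3)/4.
So s_k = (B(k−1)f/C)·t_k = (k*(2*k - 3)/(4*k**3 + 16*k**2 + 9*k - 8))·t_k = -2**k*k*(2*k - 3)*factorial(k + 3).
Δs = -2**k*(4*k**3 + 16*k**2 + 9*k - 8)*factorial(k + 3), as required.
Evaluate: s_(n+1) = -2**(n + 1)*(n + 1)*(2*n - 1)*factorial(n + 4); subtract s_(0) = 0 ⇒ S(n) = -2**(n + 1)*(n + 1)*(2*n - 1)*factorial(n + 4).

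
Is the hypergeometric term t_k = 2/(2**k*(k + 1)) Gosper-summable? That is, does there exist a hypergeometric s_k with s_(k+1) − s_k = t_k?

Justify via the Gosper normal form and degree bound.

No — key equation has no polynomial f.

Step 1: r(k) = (k + 1)/(2*(k + 2)).
Gosper form: A/B · C(k+1)/C(k) with A=k/2 + 1/2, B=k + 2, C=1.
f must satisfy (k/2 + 1/2)·f(k+1) − (k + 1)·f(k) = 1.
From deg A=1, deg B=1, deg C=0: d=-1.
Negative degree bound (-1): no f exists, t_k not Gosper-summable.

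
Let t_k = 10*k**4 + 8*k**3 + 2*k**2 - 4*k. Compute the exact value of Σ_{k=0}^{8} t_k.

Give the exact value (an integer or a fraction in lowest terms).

The ratio is (5*k**4 + 24*k**3 + 43*k**2 + 32*k + 8)/(k*(5*k**3 + 4*k**2 + k - 2)).
Take A(k)=1, B(k)=1, C(k)=k**4 + 4*k**3/5 + k**2/5 - 2*k/5.
Set up (1)·f(k+1) − (1)·f(k) − (k**4 + 4*k**3/5 + k**2/5 - 2*k/5) = 0.
deg f ≤ 5 (via 0,0,4).
A polynomial solution: f(k) = k*(k - 1)*(2*k**3 - k**2 - k - 2)/10.
Certificate R = B(k−1)f/C = (k - 1)*(2*k**3 - k**2 - k - 2)/(2*(5*k**3 + 4*k**2 + k - 2)) gives s_k = k*(2*k**4 - 3*k**3 - k + 2).
Check: Δs_k = 2*k*(5*k**3 + 4*k**2 + k - 2). ✓
Σ_(k=0)^(8) t_k = s_(9) − s_(0) = 98352 − (0) = 98352.

Σ = 98352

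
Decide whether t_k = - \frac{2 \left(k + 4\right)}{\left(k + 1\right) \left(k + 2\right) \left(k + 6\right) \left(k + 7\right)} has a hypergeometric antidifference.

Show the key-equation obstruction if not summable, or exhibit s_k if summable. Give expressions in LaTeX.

Yes. s_k = \frac{k \left(- k - 7\right)}{6 \left(k^{2} + 7 k + 6\right)}.

Compute t_(k+1)/t_k: get (k + 1)*(k + 5)*(k + 6)/((k + 3)*(k + 4)*(k + 8)).
Gosper form: A/B · C(k+1)/C(k) with A=k + 1, B=k + 8, C=k**4 + 16*k**3 + 95*k**2 + 248*k + 240.
Key eq: (k + 1)·f(k+1) = (k + 7)·f(k) + (k**4 + 16*k**3 + 95*k**2 + 248*k + 240).
Degrees (1,1,4) ⇒ d ≤ 6.
Solve for f: f(k) = k*(k + 2)*(k + 3)*(k + 4)*(k + 5)*(k + 7)/12 (degree 6 ≤ 6).
Certificate R = B(k−1)f/C = k*(k + 2)*(k + 7)**2/(12*(k + 4)) gives s_k = k*(-k - 7)/(6*(k**2 + 7*k + 6)).
Verify: 2*(-k - 4)/(k**4 + 16*k**3 + 83*k**2 + 152*k + 84) matches t_k.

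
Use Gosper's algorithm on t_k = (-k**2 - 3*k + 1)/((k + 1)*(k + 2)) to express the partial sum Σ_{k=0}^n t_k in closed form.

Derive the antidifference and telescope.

S(n) = (1 - n**2)/(n + 2)

The ratio is (k + 1)*(3*k + (k + 1)**2 + 2)/((k + 3)*(k**2 + 3*k - 1)).
So A=k + 1 and B=k + 3, with C=k**2 + 3*k - 1.
Key eq: (k + 1)·f(k+1) = (k + 2)·f(k) + (k**2 + 3*k - 1).
From deg A=1, deg B=1, deg C=2: d=2.
A polynomial solution: f(k) = k*(k - 2).
So s_k = (B(k−1)f/C)·t_k = (k*(k - 2)*(k + 2)/(k**2 + 3*k - 1))·t_k = k*(2 - k)/(k + 1).
Check: Δs_k = (-k**2 - 3*k + 1)/(k**2 + 3*k + 2). ✓
Telescope: S(n) = s_(n+1) − s_(0) = (1 - n**2)/(n + 2) − (0) = (1 - n**2)/(n + 2).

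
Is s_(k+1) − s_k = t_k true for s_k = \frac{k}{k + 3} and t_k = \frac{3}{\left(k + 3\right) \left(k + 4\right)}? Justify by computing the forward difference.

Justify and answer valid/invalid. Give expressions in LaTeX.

Valid — Δs_k = t_k.

s_(k+1) = (k + 1)/(k + 4)
s_(k+1) − s_k = 3/(k**2 + 7*k + 12)
(s_(k+1) − s_k) − t_k = 0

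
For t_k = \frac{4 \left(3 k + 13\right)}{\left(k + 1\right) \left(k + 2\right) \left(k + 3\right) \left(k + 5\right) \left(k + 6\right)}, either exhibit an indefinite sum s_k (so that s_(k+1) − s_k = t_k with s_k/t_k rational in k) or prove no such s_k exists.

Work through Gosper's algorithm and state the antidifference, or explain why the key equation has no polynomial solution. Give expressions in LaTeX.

s_k = \frac{2 k \left(k^{2} + 8 k + 17\right)}{5 \left(k^{3} + 8 k^{2} + 17 k + 10\right)}

r(k) = (k + 1)*(k + 5)*(3*k + 16)/((k + 4)*(k + 7)*(3*k + 13)) after simplifying.
Factor: A=k + 1; B=k + 7; C=k**2 + 25*k/3 + 52/3.
Need (k + 1)·f(k+1) − (k + 6)·f(k) = k**2 + 25*k/3 + 52/3.
Degrees (1,1,2) ⇒ d ≤ 5.
Coefficient equations give f(k) = k*(k + 3)*(k + 4)*(k**2 + 8*k + 17)/30.
Get s_k = R·t_k = 2*k*(k**2 + 8*k + 17)/(5*(k**3 + 8*k**2 + 17*k + 10)) with R(k) = B(k−1)f(k)/C(k) = k*(k + 3)*(k + 6)*(k**2 + 8*k + 17)/(10*(3*k + 13)).
s_(k+1) − s_k = 4*(3*k + 13)/(k**5 + 17*k**4 + 107*k**3 + 307*k**2 + 396*k + 180) = t_k.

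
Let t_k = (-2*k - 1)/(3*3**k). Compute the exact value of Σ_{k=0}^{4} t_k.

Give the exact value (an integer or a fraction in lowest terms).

Σ = -79/81

Compute t_(k+1)/t_k: get (2*k + 3)/(3*(2*k + 1)).
Gosper form: A/B · C(k+1)/C(k) with A=1/3, B=1, C=k + 1/2.
Key eq: (1/3)·f(k+1) = (1)·f(k) + (k + 1/2).
Bound: deg f ≤ 1.
Match coefficients ⇒ f(k) = -3*(k + 1)/2.
Certificate R = B(k−1)f/C = -3*(k + 1)/(2*k + 1) gives s_k = (k + 1)/3**k.
Check: Δs_k = (-2*k - 1)/(3*3**k). ✓
Σ_(k=0)^(4) t_k = s_(5) − s_(0) = 2/81 − (1) = -79/81.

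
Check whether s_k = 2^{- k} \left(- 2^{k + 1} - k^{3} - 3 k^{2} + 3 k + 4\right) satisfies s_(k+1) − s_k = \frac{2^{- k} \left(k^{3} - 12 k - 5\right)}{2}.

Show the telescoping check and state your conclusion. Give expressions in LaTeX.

valid (s_(k+1) − s_k reduces to t_k)

s_(k+1) = (-4*2**k - k**3 - 6*k**2 - 6*k + 3)/(2*2**k)
s_(k+1) − s_k = (k**3 - 12*k - 5)/(2*2**k)
(s_(k+1) − s_k) − t_k = 0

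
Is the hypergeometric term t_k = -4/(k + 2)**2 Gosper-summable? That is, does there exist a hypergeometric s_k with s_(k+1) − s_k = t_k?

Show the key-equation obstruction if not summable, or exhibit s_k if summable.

No — the linear system for f has no solution.

t_(k+1)/t_k = (k + 2)**2/(k + 3)**2.
Gosper form: A/B · C(k+1)/C(k) with A=k**2 + 4*k + 4, B=k**2 + 6*k + 9, C=1.
Solve (k**2 + 4*k + 4)·f(k+1) − (k**2 + 4*k + 4)·f(k) = 1.
deg f ≤ 0 (via 2,2,0).
f = c0 ⇒ A·f(k+1) − B(k−1)·f(k) − C = -1. The system {-1 = 0} is inconsistent; no antidifference.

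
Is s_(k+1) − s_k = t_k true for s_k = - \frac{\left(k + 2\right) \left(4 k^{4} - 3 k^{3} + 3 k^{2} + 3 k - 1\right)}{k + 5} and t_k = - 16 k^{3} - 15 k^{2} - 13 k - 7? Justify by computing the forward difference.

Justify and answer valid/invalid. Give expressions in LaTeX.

s_(k+1) = (-4*k**5 - 25*k**4 - 57*k**3 - 70*k**2 - 54*k - 18)/(k + 6)
s_(k+1) − s_k = (-16*k**5 - 155*k**4 - 364*k**3 - 345*k**2 - 260*k - 102)/(k**2 + 11*k + 30)
(s_(k+1) − s_k) − t_k = 3*(12*k**4 + 98*k**3 + 85*k**2 + 69*k + 36)/(k**2 + 11*k + 30)

Invalid: residual \frac{3 \left(12 k^{4} + 98 k^{3} + 85 k^{2} + 69 k + 36\right)}{k^{2} + 11 k + 30} ≠ 0.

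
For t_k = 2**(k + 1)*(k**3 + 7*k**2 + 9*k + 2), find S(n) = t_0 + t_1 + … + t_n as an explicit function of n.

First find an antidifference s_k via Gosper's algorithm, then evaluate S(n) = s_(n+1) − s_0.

Step 1: r(k) = 2*(k**3 + 10*k**2 + 26*k + 19)/(k**3 + 7*k**2 + 9*k + 2).
Take A(k)=2, B(k)=1, C(k)=k**3 + 7*k**2 + 9*k + 2.
Key eq: (2)·f(k+1) = (1)·f(k) + (k**3 + 7*k**2 + 9*k + 2).
From deg A=0, deg B=0, deg C=3: d=3.
Match coefficients ⇒ f(k) = k*(k**2 + k - 1).
Get s_k = R·t_k = 2**(k + 1)*k*(k**2 + k - 1) with R(k) = B(k−1)f(k)/C(k) = k*(k**2 + k - 1)/(k**3 + 7*k**2 + 9*k + 2).
Δs = 2**(k + 1)*(k**3 + 7*k**2 + 9*k + 2), as required.
s_(n+1) = 2**(n + 2)*(n**3 + 4*n**2 + 4*n + 1) and s_(0) = 0, so S(n) = 2**(n + 2)*(n**3 + 4*n**2 + 4*n + 1).

S(n) = 2**(n + 2)*(n**3 + 4*n**2 + 4*n + 1)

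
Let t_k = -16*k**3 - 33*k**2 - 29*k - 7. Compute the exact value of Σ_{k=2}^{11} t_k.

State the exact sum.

Step 1: r(k) = (16*k**3 + 81*k**2 + 143*k + 85)/(16*k**3 + 33*k**2 + 29*k + 7).
Normal form (A,B,C) = (1, 1, k**3 + 33*k**2/16 + 29*k/16 + 7/16).
f must satisfy (1)·f(k+1) − (1)·f(k) = k**3 + 33*k**2/16 + 29*k/16 + 7/16.
d = 4 from the (0,0,3) case.
Coefficient equations give f(k) = k*(4*k**3 + 3*k**2 + 2*k - 2)/16.
Certificate R = B(k−1)f/C = k*(4*k**3 + 3*k**2 + 2*k - 2)/(16*k**3 + 33*k**2 + 29*k + 7) gives s_k = k*(-4*k**3 - 3*k**2 - 2*k + 2).
Check: Δs_k = -16*k**3 - 33*k**2 - 29*k - 7. ✓
Σ_(k=2)^(11) t_k = s_(12) − s_(2) = -88392 − (-92) = -88300.

Σ = -88300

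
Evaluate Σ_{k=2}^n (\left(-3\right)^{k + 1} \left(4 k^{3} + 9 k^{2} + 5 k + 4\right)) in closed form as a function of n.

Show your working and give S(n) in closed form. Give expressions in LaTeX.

S(n) = - 9 \left(-3\right)^{n} n^{3} - 27 \left(-3\right)^{n} n^{2} - 18 \left(-3\right)^{n} n - 9 \left(-3\right)^{n} - 189

t_(k+1)/t_k = 3*(-4*k**3 - 21*k**2 - 35*k - 22)/(4*k**3 + 9*k**2 + 5*k + 4).
Normal form (A,B,C) = (-3, 1, k**3 + 9*k**2/4 + 5*k/4 + 1).
Key eq: (-3)·f(k+1) = (1)·f(k) + (k**3 + 9*k**2/4 + 5*k/4 + 1).
Degrees (0,0,3) ⇒ d ≤ 3.
Solving with deg f ≤ 3: f(k) = -(k**3 - k + 1)/4.
Then R = B(k−1)f/C = -(k**3 - k + 1)/(4*k**3 + 9*k**2 + 5*k + 4), so s_k = R(k)·t_k = (-3)**(k + 1)*(-k**3 + k - 1).
Verify: (-3)**(k + 1)*(k**3 - 4*k + 3*(k + 1)**3 + 1) matches t_k.
Evaluate: s_(n+1) = (-3)**(n + 2)*(-n**3 - 3*n**2 - 2*n - 1); subtract s_(2) = 189 ⇒ S(n) = -9*(-3)**n*n**3 - 27*(-3)**n*n**2 - 18*(-3)**n*n - 9*(-3)**n - 189.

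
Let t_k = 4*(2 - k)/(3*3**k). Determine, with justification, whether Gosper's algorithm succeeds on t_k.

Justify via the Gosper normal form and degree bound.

Yes. s_k = (2*k - 3)/3**k.

r(k) = (k - 1)/(3*(k - 2)) after simplifying.
A = 1/3, B = 1, C = k - 2.
f must satisfy (1/3)·f(k+1) − (1)·f(k) = k - 2.
Bound: deg f ≤ 1.
Solve for f: f(k) = -3*(2*k - 3)/4 (degree 1 ≤ 1).
Get s_k = R·t_k = (2*k - 3)/3**k with R(k) = B(k−1)f(k)/C(k) = -3*(2*k - 3)/(4*(k - 2)).
s_(k+1) − s_k = 4*(2 - k)/(3*3**k) = t_k.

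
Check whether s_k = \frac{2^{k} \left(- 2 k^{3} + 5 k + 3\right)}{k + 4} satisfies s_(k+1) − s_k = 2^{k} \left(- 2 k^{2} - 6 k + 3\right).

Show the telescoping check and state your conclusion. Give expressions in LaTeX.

s_(k+1) = 2**(k + 1)*(5*k - 2*(k + 1)**3 + 8)/(k + 5)
s_(k+1) − s_k = 2**k*(-2*k**4 - 18*k**3 - 55*k**2 - 24*k + 33)/(k**2 + 9*k + 20)
(s_(k+1) − s_k) − t_k = 2**k*(6*k**3 + 36*k**2 + 69*k - 27)/(k**2 + 9*k + 20)

Invalid: residual \frac{2^{k} \left(6 k^{3} + 36 k^{2} + 69 k - 27\right)}{k^{2} + 9 k + 20} ≠ 0.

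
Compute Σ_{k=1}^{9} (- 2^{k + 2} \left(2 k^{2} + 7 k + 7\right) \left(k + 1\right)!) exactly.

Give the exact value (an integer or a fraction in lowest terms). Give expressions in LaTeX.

t_(k+1)/t_k = 2*(2*k**3 + 15*k**2 + 38*k + 32)/(2*k**2 + 7*k + 7).
Normal form (A,B,C) = (2*k + 4, 1, k**2 + 7*k/2 + 7/2).
Set up (2*k + 4)·f(k+1) − (1)·f(k) − (k**2 + 7*k/2 + 7/2) = 0.
d = 1 from the (1,0,2) case.
Solving with deg f ≤ 1: f(k) = (k + 1)/2.
R(k) = B(k−1)·f(k)/C(k) = (k + 1)/(2*k**2 + 7*k + 7); s_k = R·t_k = -2**(k + 2)*(k + 1)*factorial(k + 1).
s_(k+1) − s_k = -2**(k + 2)*(2*k**2 + 7*k + 7)*factorial(k + 1) = t_k.
Telescoping: Σ = s_(10) − s_(1) = -1798491340800 − (-32) = -1798491340768.

Σ = -1798491340768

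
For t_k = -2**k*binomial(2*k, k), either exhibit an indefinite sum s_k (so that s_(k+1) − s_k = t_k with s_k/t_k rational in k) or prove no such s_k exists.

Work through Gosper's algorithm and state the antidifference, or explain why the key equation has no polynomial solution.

Ratio r(k) = 4*(2*k + 1)/(k + 1).
Normal form (A,B,C) = (8*k + 4, k + 1, 1).
Key eq: (8*k + 4)·f(k+1) = (k)·f(k) + (1).
deg f ≤ -1 (via 1,1,0).
Bound -1 < 0, so the key equation has no polynomial solution.

none — t_k is not Gosper-summable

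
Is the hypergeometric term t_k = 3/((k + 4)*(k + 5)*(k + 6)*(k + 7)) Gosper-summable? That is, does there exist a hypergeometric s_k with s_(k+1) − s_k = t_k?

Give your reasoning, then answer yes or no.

The ratio is (k + 4)/(k + 8).
So A=k + 4 and B=k + 8, with C=1.
Solve (k + 4)·f(k+1) − (k + 7)·f(k) = 1.
Degrees (1,1,0) ⇒ d ≤ 3.
Match coefficients ⇒ f(k) = k*(k**2 + 15*k + 74)/360.
Get s_k = R·t_k = k*(k**2 + 15*k + 74)/(120*(k + 4)*(k + 5)*(k + 6)) with R(k) = B(k−1)f(k)/C(k) = k*(k + 7)*(k**2 + 15*k + 74)/360.
Verify: 3/(k**4 + 22*k**3 + 179*k**2 + 638*k + 840) matches t_k.

Yes. s_k = k*(k**2 + 15*k + 74)/(120*(k + 4)*(k + 5)*(k + 6)).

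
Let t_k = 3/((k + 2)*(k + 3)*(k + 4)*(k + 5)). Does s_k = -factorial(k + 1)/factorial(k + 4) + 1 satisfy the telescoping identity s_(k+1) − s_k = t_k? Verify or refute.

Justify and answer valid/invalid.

Valid — Δs_k = t_k.

s_(k+1) = -factorial(k + 2)/factorial(k + 5) + 1
s_(k+1) − s_k = 3/((k + 2)*(k + 3)*(k + 4)*(k + 5))
(s_(k+1) − s_k) − t_k = 0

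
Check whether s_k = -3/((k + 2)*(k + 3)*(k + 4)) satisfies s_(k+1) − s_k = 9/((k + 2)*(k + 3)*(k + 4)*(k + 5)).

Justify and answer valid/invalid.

valid (s_(k+1) − s_k reduces to t_k)

s_(k+1) = -3/((k + 3)*(k + 4)*(k + 5))
s_(k+1) − s_k = 9/((k + 2)*(k + 3)*(k + 4)*(k + 5))
(s_(k+1) − s_k) − t_k = 0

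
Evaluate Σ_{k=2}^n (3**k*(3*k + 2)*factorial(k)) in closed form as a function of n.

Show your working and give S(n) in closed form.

Ratio r(k) = 3*(k + 1)*(3*k + 5)/(3*k + 2).
Gosper form: A/B · C(k+1)/C(k) with A=3*k + 3, B=1, C=k + 2/3.
Need (3*k + 3)·f(k+1) − (1)·f(k) = k + 2/3.
Bound: deg f ≤ 0.
Coefficient equations give f(k) = 1/3.
So s_k = (B(k−1)f/C)·t_k = (1/(3*k + 2))·t_k = 3**k*factorial(k).
Verify: 3**k*(3*k + 2)*factorial(k) matches t_k.
Evaluate: s_(n+1) = 3**(n + 1)*factorial(n + 1); subtract s_(2) = 18 ⇒ S(n) = 3*3**n*factorial(n + 1) - 18.

S(n) = 3*3**n*factorial(n + 1) - 18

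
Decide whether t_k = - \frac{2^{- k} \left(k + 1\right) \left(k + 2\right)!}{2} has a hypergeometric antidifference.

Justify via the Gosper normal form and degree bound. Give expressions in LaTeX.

Yes. s_k = - 2^{- k} \left(k + 2\right)!.

Step 1: r(k) = (k + 2)*(k + 3)/(2*(k + 1)).
Take A(k)=k/2 + 3/2, B(k)=1, C(k)=k + 1.
Key eq: (k/2 + 3/2)·f(k+1) = (1)·f(k) + (k + 1).
Degrees (1,0,1) ⇒ d ≤ 0.
Solving with deg f ≤ 0: f(k) = 2.
Certificate R = B(k−1)f/C = 2/(k + 1) gives s_k = -factorial(k + 2)/2**k.
Verify: -(k + 1)*factorial(k + 2)/(2*2**k) matches t_k.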